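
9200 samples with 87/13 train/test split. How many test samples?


Train samples = 9200 * 87% = 8004
Test samples = 9200 - 8004
= 1196

1196


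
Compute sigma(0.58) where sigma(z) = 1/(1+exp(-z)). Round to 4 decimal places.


sigmoid(z) = 1 / (1 + exp(-z))
exp(-(0.58)) = exp(-0.58) = 0.5599
1 + 0.5599 = 1.5599
1 / 1.5599 = 0.6411

0.6411


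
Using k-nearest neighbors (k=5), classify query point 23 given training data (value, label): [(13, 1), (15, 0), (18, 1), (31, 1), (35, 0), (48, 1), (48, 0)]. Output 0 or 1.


Distances from query 23:
Point 18 (class 1): distance = 5
Point 15 (class 0): distance = 8
Point 31 (class 1): distance = 8
Point 13 (class 1): distance = 10
Point 35 (class 0): distance = 12
K=5 nearest neighbors: classes = [1, 0, 1, 1, 0]
Votes for class 1: 3 / 5
Majority vote => class 1

1


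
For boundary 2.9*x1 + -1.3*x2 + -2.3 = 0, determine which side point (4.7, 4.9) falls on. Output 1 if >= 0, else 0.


Compute 2.9 * 4.7 + -1.3 * 4.9 + -2.3
= 13.63 + -6.37 + -2.3
= 4.96
Since 4.96 >= 0, the point is on the positive side.

1


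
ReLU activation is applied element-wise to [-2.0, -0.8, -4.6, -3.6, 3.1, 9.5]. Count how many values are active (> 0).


ReLU(x) = max(0, x) for each element:
ReLU(-2.0) = 0
ReLU(-0.8) = 0
ReLU(-4.6) = 0
ReLU(-3.6) = 0
ReLU(3.1) = 3.1
ReLU(9.5) = 9.5
Active neurons (>0): 2

2


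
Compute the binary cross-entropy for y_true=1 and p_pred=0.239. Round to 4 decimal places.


For y=1: Loss = -log(p)
= -log(0.239)
= -(-1.4313)
= 1.4313

1.4313


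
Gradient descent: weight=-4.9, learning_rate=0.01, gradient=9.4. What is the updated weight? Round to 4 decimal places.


w_new = w_old - lr * gradient
= -4.9 - 0.01 * 9.4
= -4.9 - (0.094)
= -4.9940

-4.9940


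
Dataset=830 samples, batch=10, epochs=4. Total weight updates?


Iterations per epoch = 830 / 10 = 83
Total updates = iterations_per_epoch * epochs
= 83 * 4
= 332

332


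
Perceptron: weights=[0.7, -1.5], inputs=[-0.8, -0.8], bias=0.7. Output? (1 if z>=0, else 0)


z = w . x + b
= 0.7*-0.8 + -1.5*-0.8 + 0.7
= -0.56 + 1.2 + 0.7
= 0.64 + 0.7
= 1.34
Since z = 1.34 >= 0, output = 1

1


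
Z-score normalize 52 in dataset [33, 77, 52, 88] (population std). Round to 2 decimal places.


Mean = (33 + 77 + 52 + 88) / 4 = 62.5
Variance = sum((x_i - mean)^2) / n = 460.25
Std = sqrt(460.25) = 21.4534
Z = (x - mean) / std
= (52 - 62.5) / 21.4534
= -10.5 / 21.4534
= -0.49

-0.49


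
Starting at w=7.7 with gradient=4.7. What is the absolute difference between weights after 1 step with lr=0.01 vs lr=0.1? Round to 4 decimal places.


With lr=0.01: w_new = 7.7 - 0.01 * 4.7 = 7.653
With lr=0.1: w_new = 7.7 - 0.1 * 4.7 = 7.23
Absolute difference = |7.653 - 7.23|
= 0.4230

0.4230


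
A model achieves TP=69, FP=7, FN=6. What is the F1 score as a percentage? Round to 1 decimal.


Precision = TP / (TP + FP) = 69 / 76 = 0.9079
Recall = TP / (TP + FN) = 69 / 75 = 0.92
F1 = 2 * P * R / (P + R)
= 2 * 0.9079 * 0.92 / (0.9079 + 0.92)
= 1.6705 / 1.8279
= 0.9139
As percentage: 91.4%

91.4


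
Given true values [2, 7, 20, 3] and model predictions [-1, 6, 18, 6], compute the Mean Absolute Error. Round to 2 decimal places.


Absolute errors: [3, 1, 2, 3]
Sum of absolute errors = 9
MAE = 9 / 4 = 2.25

2.25


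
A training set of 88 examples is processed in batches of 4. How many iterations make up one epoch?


Iterations per epoch = dataset_size / batch_size
= 88 / 4
= 22

22


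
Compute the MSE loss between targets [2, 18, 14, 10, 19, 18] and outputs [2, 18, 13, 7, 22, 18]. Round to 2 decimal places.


Differences: [0, 0, 1, 3, -3, 0]
Squared errors: [0, 0, 1, 9, 9, 0]
Sum of squared errors = 19
MSE = 19 / 6 = 3.17

3.17


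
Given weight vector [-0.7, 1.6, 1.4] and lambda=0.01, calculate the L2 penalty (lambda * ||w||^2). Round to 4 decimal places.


Squaring each weight:
(-0.7)^2 = 0.49
1.6^2 = 2.56
1.4^2 = 1.96
Sum of squares = 5.01
Penalty = 0.01 * 5.01 = 0.0501

0.0501


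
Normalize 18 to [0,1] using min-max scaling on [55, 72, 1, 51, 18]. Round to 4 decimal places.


Min = 1, Max = 72
Range = 72 - 1 = 71
Scaled = (x - min) / (max - min)
= (18 - 1) / 71
= 17 / 71
= 0.2394

0.2394


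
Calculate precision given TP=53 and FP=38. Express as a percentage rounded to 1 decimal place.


Precision = TP / (TP + FP) * 100
= 53 / (53 + 38)
= 53 / 91
= 0.5824
= 58.2%

58.2


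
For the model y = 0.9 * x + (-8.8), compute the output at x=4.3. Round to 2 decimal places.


y = 0.9 * 4.3 + (-8.8)
= 3.87 + (-8.8)
= -4.93

-4.93


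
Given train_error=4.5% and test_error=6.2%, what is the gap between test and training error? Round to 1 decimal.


Generalization gap = test_error - train_error
= 6.2 - 4.5
= 1.7%
A small gap suggests good generalization.

1.7


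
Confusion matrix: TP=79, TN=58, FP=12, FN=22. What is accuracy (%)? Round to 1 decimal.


Accuracy = (TP + TN) / (TP + TN + FP + FN) * 100
= (79 + 58) / (79 + 58 + 12 + 22)
= 137 / 171
= 0.8012
= 80.1%

80.1


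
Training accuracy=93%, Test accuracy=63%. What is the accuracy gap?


Gap = train_accuracy - test_accuracy
= 93 - 63
= 30%
This large gap strongly indicates overfitting.

30


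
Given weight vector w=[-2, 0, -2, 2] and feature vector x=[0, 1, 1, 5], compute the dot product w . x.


Element-wise products:
-2 * 0 = 0
0 * 1 = 0
-2 * 1 = -2
2 * 5 = 10
Sum = 0 + 0 + -2 + 10
= 8

8


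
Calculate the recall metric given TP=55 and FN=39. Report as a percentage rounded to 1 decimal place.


Recall = TP / (TP + FN) * 100
= 55 / (55 + 39)
= 55 / 94
= 0.5851
= 58.5%

58.5


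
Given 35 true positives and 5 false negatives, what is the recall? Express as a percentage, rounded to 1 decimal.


Recall = TP / (TP + FN) * 100
= 35 / (35 + 5)
= 35 / 40
= 0.875
= 87.5%

87.5


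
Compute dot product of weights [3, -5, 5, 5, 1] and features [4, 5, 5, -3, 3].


Element-wise products:
3 * 4 = 12
-5 * 5 = -25
5 * 5 = 25
5 * -3 = -15
1 * 3 = 3
Sum = 12 + -25 + 25 + -15 + 3
= 0

0


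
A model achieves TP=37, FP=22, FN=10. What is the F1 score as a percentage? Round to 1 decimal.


Precision = TP / (TP + FP) = 37 / 59 = 0.6271
Recall = TP / (TP + FN) = 37 / 47 = 0.7872
F1 = 2 * P * R / (P + R)
= 2 * 0.6271 * 0.7872 / (0.6271 + 0.7872)
= 0.9874 / 1.4144
= 0.6981
As percentage: 69.8%

69.8


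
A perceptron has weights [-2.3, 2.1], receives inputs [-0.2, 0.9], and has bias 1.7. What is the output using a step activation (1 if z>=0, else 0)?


z = w . x + b
= -2.3*-0.2 + 2.1*0.9 + 1.7
= 0.46 + 1.89 + 1.7
= 2.35 + 1.7
= 4.05
Since z = 4.05 >= 0, output = 1

1


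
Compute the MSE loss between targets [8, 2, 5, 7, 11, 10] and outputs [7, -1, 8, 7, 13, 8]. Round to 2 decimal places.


Differences: [1, 3, -3, 0, -2, 2]
Squared errors: [1, 9, 9, 0, 4, 4]
Sum of squared errors = 27
MSE = 27 / 6 = 4.50

4.50


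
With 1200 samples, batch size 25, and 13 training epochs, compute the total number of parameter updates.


Iterations per epoch = 1200 / 25 = 48
Total updates = iterations_per_epoch * epochs
= 48 * 13
= 624

624


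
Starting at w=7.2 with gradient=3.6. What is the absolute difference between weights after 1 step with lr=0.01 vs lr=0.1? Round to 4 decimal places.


With lr=0.01: w_new = 7.2 - 0.01 * 3.6 = 7.164
With lr=0.1: w_new = 7.2 - 0.1 * 3.6 = 6.84
Absolute difference = |7.164 - 6.84|
= 0.3240

0.3240


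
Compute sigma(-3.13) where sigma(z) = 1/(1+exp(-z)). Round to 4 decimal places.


sigmoid(z) = 1 / (1 + exp(-z))
exp(-(-3.13)) = exp(3.13) = 22.874
1 + 22.874 = 23.874
1 / 23.874 = 0.0419

0.0419


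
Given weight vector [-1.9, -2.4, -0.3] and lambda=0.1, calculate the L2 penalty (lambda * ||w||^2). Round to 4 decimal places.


Squaring each weight:
(-1.9)^2 = 3.61
(-2.4)^2 = 5.76
(-0.3)^2 = 0.09
Sum of squares = 9.46
Penalty = 0.1 * 9.46 = 0.9460

0.9460


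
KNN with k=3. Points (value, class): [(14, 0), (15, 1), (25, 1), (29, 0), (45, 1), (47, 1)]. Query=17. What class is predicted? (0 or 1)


Distances from query 17:
Point 15 (class 1): distance = 2
Point 14 (class 0): distance = 3
Point 25 (class 1): distance = 8
K=3 nearest neighbors: classes = [1, 0, 1]
Votes for class 1: 2 / 3
Majority vote => class 1

1


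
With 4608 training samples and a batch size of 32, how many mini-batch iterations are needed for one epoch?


Iterations per epoch = dataset_size / batch_size
= 4608 / 32
= 144

144


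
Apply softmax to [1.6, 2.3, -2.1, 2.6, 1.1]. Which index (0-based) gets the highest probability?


Softmax is a monotonic transformation, so it preserves the argmax.
We need to find the index of the maximum logit.
Index 0: 1.6
Index 1: 2.3
Index 2: -2.1
Index 3: 2.6
Index 4: 1.1
Maximum logit = 2.6 at index 3

3


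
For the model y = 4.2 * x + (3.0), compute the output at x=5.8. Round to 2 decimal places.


y = 4.2 * 5.8 + (3.0)
= 24.36 + (3.0)
= 27.36

27.36


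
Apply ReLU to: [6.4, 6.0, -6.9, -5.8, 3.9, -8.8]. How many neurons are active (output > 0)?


ReLU(x) = max(0, x) for each element:
ReLU(6.4) = 6.4
ReLU(6.0) = 6.0
ReLU(-6.9) = 0
ReLU(-5.8) = 0
ReLU(3.9) = 3.9
ReLU(-8.8) = 0
Active neurons (>0): 3

3


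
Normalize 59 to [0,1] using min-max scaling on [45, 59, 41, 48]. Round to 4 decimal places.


Min = 41, Max = 59
Range = 59 - 41 = 18
Scaled = (x - min) / (max - min)
= (59 - 41) / 18
= 18 / 18
= 1.0000

1.0000


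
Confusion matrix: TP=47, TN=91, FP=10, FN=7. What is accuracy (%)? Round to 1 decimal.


Accuracy = (TP + TN) / (TP + TN + FP + FN) * 100
= (47 + 91) / (47 + 91 + 10 + 7)
= 138 / 155
= 0.8903
= 89.0%

89.0


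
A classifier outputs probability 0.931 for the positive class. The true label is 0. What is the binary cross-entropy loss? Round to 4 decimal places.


For y=0: Loss = -log(1-p)
= -log(1 - 0.931)
= -log(0.069)
= -(-2.6736)
= 2.6736

2.6736


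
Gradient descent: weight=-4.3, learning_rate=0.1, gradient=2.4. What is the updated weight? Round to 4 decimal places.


w_new = w_old - lr * gradient
= -4.3 - 0.1 * 2.4
= -4.3 - (0.24)
= -4.5400

-4.5400


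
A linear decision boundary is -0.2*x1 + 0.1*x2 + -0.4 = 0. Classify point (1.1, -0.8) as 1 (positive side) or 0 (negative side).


Compute -0.2 * 1.1 + 0.1 * -0.8 + -0.4
= -0.22 + -0.08 + -0.4
= -0.7
Since -0.7 < 0, the point is on the negative side.

0


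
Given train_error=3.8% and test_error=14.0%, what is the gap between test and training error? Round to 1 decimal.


Generalization gap = test_error - train_error
= 14.0 - 3.8
= 10.2%
A large gap suggests overfitting.

10.2


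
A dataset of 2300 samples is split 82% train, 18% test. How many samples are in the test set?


Train samples = 2300 * 82% = 1886
Test samples = 2300 - 1886
= 414

414


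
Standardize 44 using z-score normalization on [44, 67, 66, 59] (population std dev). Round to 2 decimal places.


Mean = (44 + 67 + 66 + 59) / 4 = 59.0
Variance = sum((x_i - mean)^2) / n = 84.5
Std = sqrt(84.5) = 9.1924
Z = (x - mean) / std
= (44 - 59.0) / 9.1924
= -15.0 / 9.1924
= -1.63

-1.63


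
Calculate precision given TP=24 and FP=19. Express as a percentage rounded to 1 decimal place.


Precision = TP / (TP + FP) * 100
= 24 / (24 + 19)
= 24 / 43
= 0.5581
= 55.8%

55.8


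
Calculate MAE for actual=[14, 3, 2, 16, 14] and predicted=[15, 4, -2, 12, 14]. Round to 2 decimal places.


Absolute errors: [1, 1, 4, 4, 0]
Sum of absolute errors = 10
MAE = 10 / 5 = 2.00

2.00


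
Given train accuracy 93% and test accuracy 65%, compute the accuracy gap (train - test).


Gap = train_accuracy - test_accuracy
= 93 - 65
= 28%
This large gap strongly indicates overfitting.

28


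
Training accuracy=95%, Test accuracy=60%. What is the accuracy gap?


Gap = train_accuracy - test_accuracy
= 95 - 60
= 35%
This large gap strongly indicates overfitting.

35


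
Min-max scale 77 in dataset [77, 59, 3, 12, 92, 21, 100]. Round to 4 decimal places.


Min = 3, Max = 100
Range = 100 - 3 = 97
Scaled = (x - min) / (max - min)
= (77 - 3) / 97
= 74 / 97
= 0.7629

0.7629


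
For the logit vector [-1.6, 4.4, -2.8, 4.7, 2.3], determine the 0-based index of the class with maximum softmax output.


Softmax is a monotonic transformation, so it preserves the argmax.
We need to find the index of the maximum logit.
Index 0: -1.6
Index 1: 4.4
Index 2: -2.8
Index 3: 4.7
Index 4: 2.3
Maximum logit = 4.7 at index 3

3


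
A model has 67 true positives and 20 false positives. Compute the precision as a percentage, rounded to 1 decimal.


Precision = TP / (TP + FP) * 100
= 67 / (67 + 20)
= 67 / 87
= 0.7701
= 77.0%

77.0


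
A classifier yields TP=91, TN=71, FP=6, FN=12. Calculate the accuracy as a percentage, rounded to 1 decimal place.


Accuracy = (TP + TN) / (TP + TN + FP + FN) * 100
= (91 + 71) / (91 + 71 + 6 + 12)
= 162 / 180
= 0.9
= 90.0%

90.0


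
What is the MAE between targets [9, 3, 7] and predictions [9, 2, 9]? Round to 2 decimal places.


Absolute errors: [0, 1, 2]
Sum of absolute errors = 3
MAE = 3 / 3 = 1.00

1.00


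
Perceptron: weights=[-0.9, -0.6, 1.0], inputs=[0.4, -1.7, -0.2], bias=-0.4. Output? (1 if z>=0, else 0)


z = w . x + b
= -0.9*0.4 + -0.6*-1.7 + 1.0*-0.2 + -0.4
= -0.36 + 1.02 + -0.2 + -0.4
= 0.46 + -0.4
= 0.06
Since z = 0.06 >= 0, output = 1

1


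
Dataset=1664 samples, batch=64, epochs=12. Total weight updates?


Iterations per epoch = 1664 / 64 = 26
Total updates = iterations_per_epoch * epochs
= 26 * 12
= 312

312


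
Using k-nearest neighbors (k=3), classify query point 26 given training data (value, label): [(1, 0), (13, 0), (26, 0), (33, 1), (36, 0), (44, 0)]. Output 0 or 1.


Distances from query 26:
Point 26 (class 0): distance = 0
Point 33 (class 1): distance = 7
Point 36 (class 0): distance = 10
K=3 nearest neighbors: classes = [0, 1, 0]
Votes for class 1: 1 / 3
Majority vote => class 0

0


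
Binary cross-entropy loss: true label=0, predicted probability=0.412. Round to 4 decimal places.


For y=0: Loss = -log(1-p)
= -log(1 - 0.412)
= -log(0.588)
= -(-0.531)
= 0.5310

0.5310


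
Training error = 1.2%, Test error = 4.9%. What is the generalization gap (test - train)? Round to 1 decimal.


Generalization gap = test_error - train_error
= 4.9 - 1.2
= 3.7%
A moderate gap.

3.7


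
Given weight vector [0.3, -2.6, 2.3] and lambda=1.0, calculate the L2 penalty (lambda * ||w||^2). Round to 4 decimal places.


Squaring each weight:
0.3^2 = 0.09
(-2.6)^2 = 6.76
2.3^2 = 5.29
Sum of squares = 12.14
Penalty = 1.0 * 12.14 = 12.1400

12.1400


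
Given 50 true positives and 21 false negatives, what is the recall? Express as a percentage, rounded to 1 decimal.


Recall = TP / (TP + FN) * 100
= 50 / (50 + 21)
= 50 / 71
= 0.7042
= 70.4%

70.4


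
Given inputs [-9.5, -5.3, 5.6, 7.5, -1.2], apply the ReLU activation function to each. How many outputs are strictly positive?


ReLU(x) = max(0, x) for each element:
ReLU(-9.5) = 0
ReLU(-5.3) = 0
ReLU(5.6) = 5.6
ReLU(7.5) = 7.5
ReLU(-1.2) = 0
Active neurons (>0): 2

2


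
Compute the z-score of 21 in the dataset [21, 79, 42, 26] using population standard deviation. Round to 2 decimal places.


Mean = (21 + 79 + 42 + 26) / 4 = 42.0
Variance = sum((x_i - mean)^2) / n = 516.5
Std = sqrt(516.5) = 22.7266
Z = (x - mean) / std
= (21 - 42.0) / 22.7266
= -21.0 / 22.7266
= -0.92

-0.92


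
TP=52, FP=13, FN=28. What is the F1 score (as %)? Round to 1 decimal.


Precision = TP / (TP + FP) = 52 / 65 = 0.8
Recall = TP / (TP + FN) = 52 / 80 = 0.65
F1 = 2 * P * R / (P + R)
= 2 * 0.8 * 0.65 / (0.8 + 0.65)
= 1.04 / 1.45
= 0.7172
As percentage: 71.7%

71.7


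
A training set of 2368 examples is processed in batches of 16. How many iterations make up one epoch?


Iterations per epoch = dataset_size / batch_size
= 2368 / 16
= 148

148


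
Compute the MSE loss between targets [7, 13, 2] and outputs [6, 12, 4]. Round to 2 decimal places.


Differences: [1, 1, -2]
Squared errors: [1, 1, 4]
Sum of squared errors = 6
MSE = 6 / 3 = 2.00

2.00


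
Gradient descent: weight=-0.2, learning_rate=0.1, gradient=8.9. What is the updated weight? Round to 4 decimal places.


w_new = w_old - lr * gradient
= -0.2 - 0.1 * 8.9
= -0.2 - (0.89)
= -1.0900

-1.0900


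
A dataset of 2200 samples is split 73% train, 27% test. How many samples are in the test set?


Train samples = 2200 * 73% = 1606
Test samples = 2200 - 1606
= 594

594


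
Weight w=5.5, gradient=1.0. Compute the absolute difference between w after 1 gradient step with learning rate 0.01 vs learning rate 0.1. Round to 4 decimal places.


With lr=0.01: w_new = 5.5 - 0.01 * 1.0 = 5.49
With lr=0.1: w_new = 5.5 - 0.1 * 1.0 = 5.4
Absolute difference = |5.49 - 5.4|
= 0.0900

0.0900


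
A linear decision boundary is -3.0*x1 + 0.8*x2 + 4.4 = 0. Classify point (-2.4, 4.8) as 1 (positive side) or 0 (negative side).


Compute -3.0 * -2.4 + 0.8 * 4.8 + 4.4
= 7.2 + 3.84 + 4.4
= 15.44
Since 15.44 >= 0, the point is on the positive side.

1


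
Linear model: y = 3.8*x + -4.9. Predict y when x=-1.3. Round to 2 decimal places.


y = 3.8 * -1.3 + (-4.9)
= -4.94 + (-4.9)
= -9.84

-9.84


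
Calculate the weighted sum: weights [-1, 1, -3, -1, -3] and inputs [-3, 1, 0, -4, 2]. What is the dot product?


Element-wise products:
-1 * -3 = 3
1 * 1 = 1
-3 * 0 = 0
-1 * -4 = 4
-3 * 2 = -6
Sum = 3 + 1 + 0 + 4 + -6
= 2

2


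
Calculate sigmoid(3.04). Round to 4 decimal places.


sigmoid(z) = 1 / (1 + exp(-z))
exp(-(3.04)) = exp(-3.04) = 0.0478
1 + 0.0478 = 1.0478
1 / 1.0478 = 0.9543

0.9543


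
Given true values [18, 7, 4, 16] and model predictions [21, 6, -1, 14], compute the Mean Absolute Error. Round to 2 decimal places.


Absolute errors: [3, 1, 5, 2]
Sum of absolute errors = 11
MAE = 11 / 4 = 2.75

2.75


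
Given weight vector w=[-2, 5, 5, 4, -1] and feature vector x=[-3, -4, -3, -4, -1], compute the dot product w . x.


Element-wise products:
-2 * -3 = 6
5 * -4 = -20
5 * -3 = -15
4 * -4 = -16
-1 * -1 = 1
Sum = 6 + -20 + -15 + -16 + 1
= -44

-44


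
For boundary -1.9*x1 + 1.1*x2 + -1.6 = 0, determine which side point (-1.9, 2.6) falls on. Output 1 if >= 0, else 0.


Compute -1.9 * -1.9 + 1.1 * 2.6 + -1.6
= 3.61 + 2.86 + -1.6
= 4.87
Since 4.87 >= 0, the point is on the positive side.

1


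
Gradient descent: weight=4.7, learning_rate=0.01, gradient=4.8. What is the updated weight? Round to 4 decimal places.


w_new = w_old - lr * gradient
= 4.7 - 0.01 * 4.8
= 4.7 - (0.048)
= 4.6520

4.6520


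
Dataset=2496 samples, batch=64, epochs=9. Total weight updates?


Iterations per epoch = 2496 / 64 = 39
Total updates = iterations_per_epoch * epochs
= 39 * 9
= 351

351


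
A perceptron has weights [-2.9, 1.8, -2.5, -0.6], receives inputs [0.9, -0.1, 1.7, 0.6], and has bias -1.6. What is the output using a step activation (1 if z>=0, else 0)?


z = w . x + b
= -2.9*0.9 + 1.8*-0.1 + -2.5*1.7 + -0.6*0.6 + -1.6
= -2.61 + -0.18 + -4.25 + -0.36 + -1.6
= -7.4 + -1.6
= -9.0
Since z = -9.0 < 0, output = 0

0


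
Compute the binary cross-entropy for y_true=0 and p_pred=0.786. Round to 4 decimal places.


For y=0: Loss = -log(1-p)
= -log(1 - 0.786)
= -log(0.214)
= -(-1.5418)
= 1.5418

1.5418


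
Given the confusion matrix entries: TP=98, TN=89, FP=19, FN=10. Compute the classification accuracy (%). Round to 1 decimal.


Accuracy = (TP + TN) / (TP + TN + FP + FN) * 100
= (98 + 89) / (98 + 89 + 19 + 10)
= 187 / 216
= 0.8657
= 86.6%

86.6


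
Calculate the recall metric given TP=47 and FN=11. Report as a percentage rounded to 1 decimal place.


Recall = TP / (TP + FN) * 100
= 47 / (47 + 11)
= 47 / 58
= 0.8103
= 81.0%

81.0


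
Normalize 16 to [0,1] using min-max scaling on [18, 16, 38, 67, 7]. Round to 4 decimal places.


Min = 7, Max = 67
Range = 67 - 7 = 60
Scaled = (x - min) / (max - min)
= (16 - 7) / 60
= 9 / 60
= 0.1500

0.1500


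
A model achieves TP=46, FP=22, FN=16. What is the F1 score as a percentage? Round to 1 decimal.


Precision = TP / (TP + FP) = 46 / 68 = 0.6765
Recall = TP / (TP + FN) = 46 / 62 = 0.7419
F1 = 2 * P * R / (P + R)
= 2 * 0.6765 * 0.7419 / (0.6765 + 0.7419)
= 1.0038 / 1.4184
= 0.7077
As percentage: 70.8%

70.8


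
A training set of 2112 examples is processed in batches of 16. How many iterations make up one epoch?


Iterations per epoch = dataset_size / batch_size
= 2112 / 16
= 132

132


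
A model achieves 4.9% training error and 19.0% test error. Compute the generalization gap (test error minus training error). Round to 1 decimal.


Generalization gap = test_error - train_error
= 19.0 - 4.9
= 14.1%
A large gap suggests overfitting.

14.1


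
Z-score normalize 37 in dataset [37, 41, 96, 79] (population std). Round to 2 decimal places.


Mean = (37 + 41 + 96 + 79) / 4 = 63.25
Variance = sum((x_i - mean)^2) / n = 626.1875
Std = sqrt(626.1875) = 25.0237
Z = (x - mean) / std
= (37 - 63.25) / 25.0237
= -26.25 / 25.0237
= -1.05

-1.05


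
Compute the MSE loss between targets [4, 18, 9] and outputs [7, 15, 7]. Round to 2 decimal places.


Differences: [-3, 3, 2]
Squared errors: [9, 9, 4]
Sum of squared errors = 22
MSE = 22 / 3 = 7.33

7.33


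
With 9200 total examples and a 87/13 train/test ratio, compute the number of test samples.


Train samples = 9200 * 87% = 8004
Test samples = 9200 - 8004
= 1196

1196


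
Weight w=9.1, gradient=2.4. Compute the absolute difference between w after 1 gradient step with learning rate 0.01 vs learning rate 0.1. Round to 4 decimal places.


With lr=0.01: w_new = 9.1 - 0.01 * 2.4 = 9.076
With lr=0.1: w_new = 9.1 - 0.1 * 2.4 = 8.86
Absolute difference = |9.076 - 8.86|
= 0.2160

0.2160


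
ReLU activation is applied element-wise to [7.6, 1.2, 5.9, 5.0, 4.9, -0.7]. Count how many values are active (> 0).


ReLU(x) = max(0, x) for each element:
ReLU(7.6) = 7.6
ReLU(1.2) = 1.2
ReLU(5.9) = 5.9
ReLU(5.0) = 5.0
ReLU(4.9) = 4.9
ReLU(-0.7) = 0
Active neurons (>0): 5

5


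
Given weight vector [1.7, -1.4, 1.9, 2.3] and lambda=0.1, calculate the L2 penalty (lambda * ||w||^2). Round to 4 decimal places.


Squaring each weight:
1.7^2 = 2.89
(-1.4)^2 = 1.96
1.9^2 = 3.61
2.3^2 = 5.29
Sum of squares = 13.75
Penalty = 0.1 * 13.75 = 1.3750

1.3750


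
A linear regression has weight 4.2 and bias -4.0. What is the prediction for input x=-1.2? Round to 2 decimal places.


y = 4.2 * -1.2 + (-4.0)
= -5.04 + (-4.0)
= -9.04

-9.04


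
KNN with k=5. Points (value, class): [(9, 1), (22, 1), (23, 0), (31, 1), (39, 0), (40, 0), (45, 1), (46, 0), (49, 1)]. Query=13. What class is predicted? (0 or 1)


Distances from query 13:
Point 9 (class 1): distance = 4
Point 22 (class 1): distance = 9
Point 23 (class 0): distance = 10
Point 31 (class 1): distance = 18
Point 39 (class 0): distance = 26
K=5 nearest neighbors: classes = [1, 1, 0, 1, 0]
Votes for class 1: 3 / 5
Majority vote => class 1

1


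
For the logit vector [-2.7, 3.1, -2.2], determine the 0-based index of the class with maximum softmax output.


Softmax is a monotonic transformation, so it preserves the argmax.
We need to find the index of the maximum logit.
Index 0: -2.7
Index 1: 3.1
Index 2: -2.2
Maximum logit = 3.1 at index 1

1


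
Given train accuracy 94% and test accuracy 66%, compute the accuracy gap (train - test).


Gap = train_accuracy - test_accuracy
= 94 - 66
= 28%
This large gap strongly indicates overfitting.

28


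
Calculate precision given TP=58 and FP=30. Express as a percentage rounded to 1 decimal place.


Precision = TP / (TP + FP) * 100
= 58 / (58 + 30)
= 58 / 88
= 0.6591
= 65.9%

65.9


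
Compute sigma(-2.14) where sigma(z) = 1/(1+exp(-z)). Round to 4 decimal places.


sigmoid(z) = 1 / (1 + exp(-z))
exp(-(-2.14)) = exp(2.14) = 8.4994
1 + 8.4994 = 9.4994
1 / 9.4994 = 0.1053

0.1053


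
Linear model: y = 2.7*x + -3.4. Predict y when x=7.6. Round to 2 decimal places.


y = 2.7 * 7.6 + (-3.4)
= 20.52 + (-3.4)
= 17.12

17.12


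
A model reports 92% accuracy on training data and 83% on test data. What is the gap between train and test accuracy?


Gap = train_accuracy - test_accuracy
= 92 - 83
= 9%
This moderate gap may indicate mild overfitting.

9


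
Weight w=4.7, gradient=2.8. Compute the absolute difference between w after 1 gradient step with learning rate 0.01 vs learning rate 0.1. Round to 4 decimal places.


With lr=0.01: w_new = 4.7 - 0.01 * 2.8 = 4.672
With lr=0.1: w_new = 4.7 - 0.1 * 2.8 = 4.42
Absolute difference = |4.672 - 4.42|
= 0.2520

0.2520


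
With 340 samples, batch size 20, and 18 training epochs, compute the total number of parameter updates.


Iterations per epoch = 340 / 20 = 17
Total updates = iterations_per_epoch * epochs
= 17 * 18
= 306

306


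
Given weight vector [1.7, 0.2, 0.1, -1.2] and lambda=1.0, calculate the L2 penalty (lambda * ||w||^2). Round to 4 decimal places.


Squaring each weight:
1.7^2 = 2.89
0.2^2 = 0.04
0.1^2 = 0.01
(-1.2)^2 = 1.44
Sum of squares = 4.38
Penalty = 1.0 * 4.38 = 4.3800

4.3800


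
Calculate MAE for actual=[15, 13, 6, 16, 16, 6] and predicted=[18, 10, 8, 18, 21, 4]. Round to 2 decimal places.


Absolute errors: [3, 3, 2, 2, 5, 2]
Sum of absolute errors = 17
MAE = 17 / 6 = 2.83

2.83


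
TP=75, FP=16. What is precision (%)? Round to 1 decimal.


Precision = TP / (TP + FP) * 100
= 75 / (75 + 16)
= 75 / 91
= 0.8242
= 82.4%

82.4


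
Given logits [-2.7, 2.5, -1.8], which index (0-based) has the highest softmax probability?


Softmax is a monotonic transformation, so it preserves the argmax.
We need to find the index of the maximum logit.
Index 0: -2.7
Index 1: 2.5
Index 2: -1.8
Maximum logit = 2.5 at index 1

1


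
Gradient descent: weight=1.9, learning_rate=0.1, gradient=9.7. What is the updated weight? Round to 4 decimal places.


w_new = w_old - lr * gradient
= 1.9 - 0.1 * 9.7
= 1.9 - (0.97)
= 0.9300

0.9300


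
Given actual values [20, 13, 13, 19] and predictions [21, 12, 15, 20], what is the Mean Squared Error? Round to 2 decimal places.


Differences: [-1, 1, -2, -1]
Squared errors: [1, 1, 4, 1]
Sum of squared errors = 7
MSE = 7 / 4 = 1.75

1.75


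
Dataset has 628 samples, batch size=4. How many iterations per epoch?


Iterations per epoch = dataset_size / batch_size
= 628 / 4
= 157

157


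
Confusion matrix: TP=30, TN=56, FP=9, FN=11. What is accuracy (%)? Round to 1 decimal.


Accuracy = (TP + TN) / (TP + TN + FP + FN) * 100
= (30 + 56) / (30 + 56 + 9 + 11)
= 86 / 106
= 0.8113
= 81.1%

81.1


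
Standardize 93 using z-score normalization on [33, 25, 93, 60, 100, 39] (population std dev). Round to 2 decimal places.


Mean = (33 + 25 + 93 + 60 + 100 + 39) / 6 = 58.3333
Variance = sum((x_i - mean)^2) / n = 844.5556
Std = sqrt(844.5556) = 29.0612
Z = (x - mean) / std
= (93 - 58.3333) / 29.0612
= 34.6667 / 29.0612
= 1.19

1.19


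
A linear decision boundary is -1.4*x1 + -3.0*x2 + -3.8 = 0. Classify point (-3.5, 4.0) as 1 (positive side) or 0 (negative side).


Compute -1.4 * -3.5 + -3.0 * 4.0 + -3.8
= 4.9 + -12.0 + -3.8
= -10.9
Since -10.9 < 0, the point is on the negative side.

0


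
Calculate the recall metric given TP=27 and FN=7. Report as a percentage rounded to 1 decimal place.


Recall = TP / (TP + FN) * 100
= 27 / (27 + 7)
= 27 / 34
= 0.7941
= 79.4%

79.4


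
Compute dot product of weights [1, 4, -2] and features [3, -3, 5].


Element-wise products:
1 * 3 = 3
4 * -3 = -12
-2 * 5 = -10
Sum = 3 + -12 + -10
= -19

-19


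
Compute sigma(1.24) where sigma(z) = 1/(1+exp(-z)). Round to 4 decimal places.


sigmoid(z) = 1 / (1 + exp(-z))
exp(-(1.24)) = exp(-1.24) = 0.2894
1 + 0.2894 = 1.2894
1 / 1.2894 = 0.7756

0.7756


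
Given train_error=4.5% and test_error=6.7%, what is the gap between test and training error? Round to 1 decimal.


Generalization gap = test_error - train_error
= 6.7 - 4.5
= 2.2%
A moderate gap.

2.2


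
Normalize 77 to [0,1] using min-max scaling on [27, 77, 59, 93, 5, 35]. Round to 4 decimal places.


Min = 5, Max = 93
Range = 93 - 5 = 88
Scaled = (x - min) / (max - min)
= (77 - 5) / 88
= 72 / 88
= 0.8182

0.8182


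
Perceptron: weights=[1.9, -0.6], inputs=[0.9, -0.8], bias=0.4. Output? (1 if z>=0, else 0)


z = w . x + b
= 1.9*0.9 + -0.6*-0.8 + 0.4
= 1.71 + 0.48 + 0.4
= 2.19 + 0.4
= 2.59
Since z = 2.59 >= 0, output = 1

1


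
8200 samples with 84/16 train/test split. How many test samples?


Train samples = 8200 * 84% = 6888
Test samples = 8200 - 6888
= 1312

1312


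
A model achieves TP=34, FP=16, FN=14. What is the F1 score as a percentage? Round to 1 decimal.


Precision = TP / (TP + FP) = 34 / 50 = 0.68
Recall = TP / (TP + FN) = 34 / 48 = 0.7083
F1 = 2 * P * R / (P + R)
= 2 * 0.68 * 0.7083 / (0.68 + 0.7083)
= 0.9633 / 1.3883
= 0.6939
As percentage: 69.4%

69.4


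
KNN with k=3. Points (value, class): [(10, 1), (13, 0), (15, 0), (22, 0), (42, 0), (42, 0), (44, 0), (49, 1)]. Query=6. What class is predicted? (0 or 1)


Distances from query 6:
Point 10 (class 1): distance = 4
Point 13 (class 0): distance = 7
Point 15 (class 0): distance = 9
K=3 nearest neighbors: classes = [1, 0, 0]
Votes for class 1: 1 / 3
Majority vote => class 0

0


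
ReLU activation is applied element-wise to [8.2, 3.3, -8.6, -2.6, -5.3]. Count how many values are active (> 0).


ReLU(x) = max(0, x) for each element:
ReLU(8.2) = 8.2
ReLU(3.3) = 3.3
ReLU(-8.6) = 0
ReLU(-2.6) = 0
ReLU(-5.3) = 0
Active neurons (>0): 2

2


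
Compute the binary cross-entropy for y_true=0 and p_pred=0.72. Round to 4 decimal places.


For y=0: Loss = -log(1-p)
= -log(1 - 0.72)
= -log(0.28)
= -(-1.273)
= 1.2730

1.2730


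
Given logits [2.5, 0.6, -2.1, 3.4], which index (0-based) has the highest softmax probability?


Softmax is a monotonic transformation, so it preserves the argmax.
We need to find the index of the maximum logit.
Index 0: 2.5
Index 1: 0.6
Index 2: -2.1
Index 3: 3.4
Maximum logit = 3.4 at index 3

3


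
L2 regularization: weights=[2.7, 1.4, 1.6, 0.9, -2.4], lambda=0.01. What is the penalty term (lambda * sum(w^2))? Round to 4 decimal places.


Squaring each weight:
2.7^2 = 7.29
1.4^2 = 1.96
1.6^2 = 2.56
0.9^2 = 0.81
(-2.4)^2 = 5.76
Sum of squares = 18.38
Penalty = 0.01 * 18.38 = 0.1838

0.1838


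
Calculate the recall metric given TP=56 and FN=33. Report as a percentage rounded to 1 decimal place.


Recall = TP / (TP + FN) * 100
= 56 / (56 + 33)
= 56 / 89
= 0.6292
= 62.9%

62.9


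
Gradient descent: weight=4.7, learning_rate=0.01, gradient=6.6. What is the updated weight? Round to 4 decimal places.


w_new = w_old - lr * gradient
= 4.7 - 0.01 * 6.6
= 4.7 - (0.066)
= 4.6340

4.6340


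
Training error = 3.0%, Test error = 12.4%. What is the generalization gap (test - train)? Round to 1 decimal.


Generalization gap = test_error - train_error
= 12.4 - 3.0
= 9.4%
A moderate gap.

9.4


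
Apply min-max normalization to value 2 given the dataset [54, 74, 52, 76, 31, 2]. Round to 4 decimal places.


Min = 2, Max = 76
Range = 76 - 2 = 74
Scaled = (x - min) / (max - min)
= (2 - 2) / 74
= 0 / 74
= 0.0000

0.0000


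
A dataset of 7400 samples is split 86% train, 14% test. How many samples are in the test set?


Train samples = 7400 * 86% = 6364
Test samples = 7400 - 6364
= 1036

1036


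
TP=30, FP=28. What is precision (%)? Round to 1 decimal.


Precision = TP / (TP + FP) * 100
= 30 / (30 + 28)
= 30 / 58
= 0.5172
= 51.7%

51.7


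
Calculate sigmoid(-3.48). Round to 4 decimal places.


sigmoid(z) = 1 / (1 + exp(-z))
exp(-(-3.48)) = exp(3.48) = 32.4597
1 + 32.4597 = 33.4597
1 / 33.4597 = 0.0299

0.0299


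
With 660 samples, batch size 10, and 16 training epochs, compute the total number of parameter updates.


Iterations per epoch = 660 / 10 = 66
Total updates = iterations_per_epoch * epochs
= 66 * 16
= 1056

1056


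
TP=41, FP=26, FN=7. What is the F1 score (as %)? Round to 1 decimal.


Precision = TP / (TP + FP) = 41 / 67 = 0.6119
Recall = TP / (TP + FN) = 41 / 48 = 0.8542
F1 = 2 * P * R / (P + R)
= 2 * 0.6119 * 0.8542 / (0.6119 + 0.8542)
= 1.0454 / 1.4661
= 0.713
As percentage: 71.3%

71.3


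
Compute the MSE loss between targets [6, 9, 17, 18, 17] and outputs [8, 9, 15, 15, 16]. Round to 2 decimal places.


Differences: [-2, 0, 2, 3, 1]
Squared errors: [4, 0, 4, 9, 1]
Sum of squared errors = 18
MSE = 18 / 5 = 3.60

3.60


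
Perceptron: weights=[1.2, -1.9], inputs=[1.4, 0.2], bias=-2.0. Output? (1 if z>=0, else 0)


z = w . x + b
= 1.2*1.4 + -1.9*0.2 + -2.0
= 1.68 + -0.38 + -2.0
= 1.3 + -2.0
= -0.7
Since z = -0.7 < 0, output = 0

0


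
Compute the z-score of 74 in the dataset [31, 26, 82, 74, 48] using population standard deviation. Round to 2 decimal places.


Mean = (31 + 26 + 82 + 74 + 48) / 5 = 52.2
Variance = sum((x_i - mean)^2) / n = 503.36
Std = sqrt(503.36) = 22.4357
Z = (x - mean) / std
= (74 - 52.2) / 22.4357
= 21.8 / 22.4357
= 0.97

0.97


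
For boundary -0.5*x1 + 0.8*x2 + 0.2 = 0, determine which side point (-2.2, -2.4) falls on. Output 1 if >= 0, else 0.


Compute -0.5 * -2.2 + 0.8 * -2.4 + 0.2
= 1.1 + -1.92 + 0.2
= -0.62
Since -0.62 < 0, the point is on the negative side.

0


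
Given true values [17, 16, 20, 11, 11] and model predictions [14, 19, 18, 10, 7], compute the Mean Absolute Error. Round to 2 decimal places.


Absolute errors: [3, 3, 2, 1, 4]
Sum of absolute errors = 13
MAE = 13 / 5 = 2.60

2.60


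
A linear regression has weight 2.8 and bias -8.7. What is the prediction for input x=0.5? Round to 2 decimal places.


y = 2.8 * 0.5 + (-8.7)
= 1.4 + (-8.7)
= -7.30

-7.30


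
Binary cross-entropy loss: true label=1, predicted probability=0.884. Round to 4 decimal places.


For y=1: Loss = -log(p)
= -log(0.884)
= -(-0.1233)
= 0.1233

0.1233


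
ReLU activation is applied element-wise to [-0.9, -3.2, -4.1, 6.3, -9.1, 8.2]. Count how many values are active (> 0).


ReLU(x) = max(0, x) for each element:
ReLU(-0.9) = 0
ReLU(-3.2) = 0
ReLU(-4.1) = 0
ReLU(6.3) = 6.3
ReLU(-9.1) = 0
ReLU(8.2) = 8.2
Active neurons (>0): 2

2


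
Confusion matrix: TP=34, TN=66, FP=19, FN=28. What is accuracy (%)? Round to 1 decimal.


Accuracy = (TP + TN) / (TP + TN + FP + FN) * 100
= (34 + 66) / (34 + 66 + 19 + 28)
= 100 / 147
= 0.6803
= 68.0%

68.0


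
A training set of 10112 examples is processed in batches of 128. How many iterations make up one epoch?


Iterations per epoch = dataset_size / batch_size
= 10112 / 128
= 79

79


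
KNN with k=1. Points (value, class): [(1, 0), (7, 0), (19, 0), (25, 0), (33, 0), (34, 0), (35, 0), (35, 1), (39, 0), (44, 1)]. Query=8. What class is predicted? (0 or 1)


Distances from query 8:
Point 7 (class 0): distance = 1
K=1 nearest neighbors: classes = [0]
Votes for class 1: 0 / 1
Majority vote => class 0

0


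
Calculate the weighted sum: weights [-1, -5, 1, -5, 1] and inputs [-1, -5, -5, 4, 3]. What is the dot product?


Element-wise products:
-1 * -1 = 1
-5 * -5 = 25
1 * -5 = -5
-5 * 4 = -20
1 * 3 = 3
Sum = 1 + 25 + -5 + -20 + 3
= 4

4


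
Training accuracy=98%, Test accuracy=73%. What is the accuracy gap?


Gap = train_accuracy - test_accuracy
= 98 - 73
= 25%
This large gap strongly indicates overfitting.

25


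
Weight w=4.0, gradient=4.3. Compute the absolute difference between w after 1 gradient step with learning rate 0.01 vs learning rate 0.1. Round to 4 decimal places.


With lr=0.01: w_new = 4.0 - 0.01 * 4.3 = 3.957
With lr=0.1: w_new = 4.0 - 0.1 * 4.3 = 3.57
Absolute difference = |3.957 - 3.57|
= 0.3870

0.3870


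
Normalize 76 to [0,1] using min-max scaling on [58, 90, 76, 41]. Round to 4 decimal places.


Min = 41, Max = 90
Range = 90 - 41 = 49
Scaled = (x - min) / (max - min)
= (76 - 41) / 49
= 35 / 49
= 0.7143

0.7143


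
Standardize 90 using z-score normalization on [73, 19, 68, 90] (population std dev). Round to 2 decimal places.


Mean = (73 + 19 + 68 + 90) / 4 = 62.5
Variance = sum((x_i - mean)^2) / n = 697.25
Std = sqrt(697.25) = 26.4055
Z = (x - mean) / std
= (90 - 62.5) / 26.4055
= 27.5 / 26.4055
= 1.04

1.04


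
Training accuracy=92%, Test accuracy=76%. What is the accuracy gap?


Gap = train_accuracy - test_accuracy
= 92 - 76
= 16%
This gap suggests the model is overfitting.

16


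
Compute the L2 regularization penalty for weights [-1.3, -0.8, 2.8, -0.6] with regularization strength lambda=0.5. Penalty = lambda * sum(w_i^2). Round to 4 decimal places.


Squaring each weight:
(-1.3)^2 = 1.69
(-0.8)^2 = 0.64
2.8^2 = 7.84
(-0.6)^2 = 0.36
Sum of squares = 10.53
Penalty = 0.5 * 10.53 = 5.2650

5.2650


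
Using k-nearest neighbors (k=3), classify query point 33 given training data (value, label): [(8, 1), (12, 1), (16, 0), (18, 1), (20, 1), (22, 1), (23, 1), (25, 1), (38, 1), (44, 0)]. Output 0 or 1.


Distances from query 33:
Point 38 (class 1): distance = 5
Point 25 (class 1): distance = 8
Point 23 (class 1): distance = 10
K=3 nearest neighbors: classes = [1, 1, 1]
Votes for class 1: 3 / 3
Majority vote => class 1

1


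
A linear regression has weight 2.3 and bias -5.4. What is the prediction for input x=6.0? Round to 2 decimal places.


y = 2.3 * 6.0 + (-5.4)
= 13.8 + (-5.4)
= 8.40

8.40


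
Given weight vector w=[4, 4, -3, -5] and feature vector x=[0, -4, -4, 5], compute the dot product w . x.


Element-wise products:
4 * 0 = 0
4 * -4 = -16
-3 * -4 = 12
-5 * 5 = -25
Sum = 0 + -16 + 12 + -25
= -29

-29


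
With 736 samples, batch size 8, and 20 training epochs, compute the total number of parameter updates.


Iterations per epoch = 736 / 8 = 92
Total updates = iterations_per_epoch * epochs
= 92 * 20
= 1840

1840


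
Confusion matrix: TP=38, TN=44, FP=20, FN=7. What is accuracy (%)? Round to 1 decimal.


Accuracy = (TP + TN) / (TP + TN + FP + FN) * 100
= (38 + 44) / (38 + 44 + 20 + 7)
= 82 / 109
= 0.7523
= 75.2%

75.2


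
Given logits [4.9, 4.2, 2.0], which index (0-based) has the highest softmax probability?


Softmax is a monotonic transformation, so it preserves the argmax.
We need to find the index of the maximum logit.
Index 0: 4.9
Index 1: 4.2
Index 2: 2.0
Maximum logit = 4.9 at index 0

0


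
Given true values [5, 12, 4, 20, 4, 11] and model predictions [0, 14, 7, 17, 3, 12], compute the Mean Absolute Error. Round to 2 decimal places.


Absolute errors: [5, 2, 3, 3, 1, 1]
Sum of absolute errors = 15
MAE = 15 / 6 = 2.50

2.50


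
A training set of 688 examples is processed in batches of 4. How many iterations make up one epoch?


Iterations per epoch = dataset_size / batch_size
= 688 / 4
= 172

172


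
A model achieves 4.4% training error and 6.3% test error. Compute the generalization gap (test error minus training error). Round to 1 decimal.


Generalization gap = test_error - train_error
= 6.3 - 4.4
= 1.9%
A small gap suggests good generalization.

1.9


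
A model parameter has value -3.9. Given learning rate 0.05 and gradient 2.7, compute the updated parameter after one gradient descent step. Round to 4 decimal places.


w_new = w_old - lr * gradient
= -3.9 - 0.05 * 2.7
= -3.9 - (0.135)
= -4.0350

-4.0350


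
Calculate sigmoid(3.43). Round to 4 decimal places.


sigmoid(z) = 1 / (1 + exp(-z))
exp(-(3.43)) = exp(-3.43) = 0.0324
1 + 0.0324 = 1.0324
1 / 1.0324 = 0.9686

0.9686


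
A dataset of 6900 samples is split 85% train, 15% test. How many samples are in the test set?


Train samples = 6900 * 85% = 5865
Test samples = 6900 - 5865
= 1035

1035


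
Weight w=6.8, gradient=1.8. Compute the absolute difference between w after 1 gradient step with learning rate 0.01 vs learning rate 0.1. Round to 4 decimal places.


With lr=0.01: w_new = 6.8 - 0.01 * 1.8 = 6.782
With lr=0.1: w_new = 6.8 - 0.1 * 1.8 = 6.62
Absolute difference = |6.782 - 6.62|
= 0.1620

0.1620
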